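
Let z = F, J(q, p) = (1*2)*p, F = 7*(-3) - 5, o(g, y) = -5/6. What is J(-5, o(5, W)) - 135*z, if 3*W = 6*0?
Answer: 10525/3 ≈ 3508.3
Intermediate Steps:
W = 0 (W = (6*0)/3 = (⅓)*0 = 0)
o(g, y) = -⅚ (o(g, y) = -5*⅙ = -⅚)
F = -26 (F = -21 - 5 = -26)
J(q, p) = 2*p
z = -26
J(-5, o(5, W)) - 135*z = 2*(-⅚) - 135*(-26) = -5/3 + 3510 = 10525/3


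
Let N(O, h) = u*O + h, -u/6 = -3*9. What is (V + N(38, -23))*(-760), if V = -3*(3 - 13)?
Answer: -4683880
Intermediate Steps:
V = 30 (V = -3*(-10) = 30)
u = 162 (u = -(-18)*9 = -6*(-27) = 162)
N(O, h) = h + 162*O (N(O, h) = 162*O + h = h + 162*O)
(V + N(38, -23))*(-760) = (30 + (-23 + 162*38))*(-760) = (30 + (-23 + 6156))*(-760) = (30 + 6133)*(-760) = 6163*(-760) = -4683880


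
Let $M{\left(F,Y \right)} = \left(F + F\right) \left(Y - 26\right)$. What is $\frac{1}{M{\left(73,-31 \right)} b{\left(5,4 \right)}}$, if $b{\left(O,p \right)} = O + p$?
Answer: $- \frac{1}{74898} \approx -1.3351 \cdot 10^{-5}$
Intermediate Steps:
$M{\left(F,Y \right)} = 2 F \left(-26 + Y\right)$
$\frac{1}{M{\left(73,-31 \right)} b{\left(5,4 \right)}} = \frac{1}{2 \cdot 73 \left(-26 - 31\right) \left(5 + 4\right)} = \frac{1}{2 \cdot 73 \left(-57\right) 9} = \frac{1}{\left(-8322\right) 9} = \frac{1}{-74898} = - \frac{1}{74898}$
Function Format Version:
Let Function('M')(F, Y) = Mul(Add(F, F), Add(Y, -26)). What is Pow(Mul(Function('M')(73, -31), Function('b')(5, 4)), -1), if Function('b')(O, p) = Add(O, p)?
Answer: Rational(-1, 74898) ≈ -1.3351e-5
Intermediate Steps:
Function('M')(F, Y) = Mul(2, F, Add(-26, Y)) (Function('M')(F, Y) = Mul(Mul(2, F), Add(-26, Y)) = Mul(2, F, Add(-26, Y)))
Pow(Mul(Function('M')(73, -31), Function('b')(5, 4)), -1) = Pow(Mul(Mul(2, 73, Add(-26, -31)), Add(5, 4)), -1) = Pow(Mul(Mul(2, 73, -57), 9), -1) = Pow(Mul(-8322, 9), -1) = Pow(-74898, -1) = Rational(-1, 74898)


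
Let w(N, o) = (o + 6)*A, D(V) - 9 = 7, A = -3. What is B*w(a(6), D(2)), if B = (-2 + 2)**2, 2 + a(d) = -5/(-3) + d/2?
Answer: 0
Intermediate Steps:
D(V) = 16 (D(V) = 9 + 7 = 16)
a(d) = -1/3 + d/2 (a(d) = -2 + (-5/(-3) + d/2) = -2 + (-5*(-1/3) + d*(1/2)) = -2 + (5/3 + d/2) = -1/3 + d/2)
w(N, o) = -18 - 3*o (w(N, o) = (o + 6)*(-3) = (6 + o)*(-3) = -18 - 3*o)
B = 0 (B = 0**2 = 0)
B*w(a(6), D(2)) = 0*(-18 - 3*16) = 0*(-18 - 48) = 0*(-66) = 0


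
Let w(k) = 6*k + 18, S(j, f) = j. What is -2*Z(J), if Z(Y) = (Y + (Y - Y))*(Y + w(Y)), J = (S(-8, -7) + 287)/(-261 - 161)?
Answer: 1574397/89042 ≈ 17.682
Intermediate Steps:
w(k) = 18 + 6*k
J = -279/422 (J = (-8 + 287)/(-261 - 161) = 279/(-422) = 279*(-1/422) = -279/422 ≈ -0.66114)
Z(Y) = Y*(18 + 7*Y) (Z(Y) = (Y + (Y - Y))*(Y + (18 + 6*Y)) = (Y + 0)*(18 + 7*Y) = Y*(18 + 7*Y))
-2*Z(J) = -(-279)*(18 + 7*(-279/422))/211 = -(-279)*(18 - 1953/422)/211 = -(-279)*5643/(211*422) = -2*(-1574397/178084) = 1574397/89042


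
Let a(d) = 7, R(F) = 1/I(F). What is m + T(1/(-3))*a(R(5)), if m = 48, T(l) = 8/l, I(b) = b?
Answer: -120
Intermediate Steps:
R(F) = 1/F
m + T(1/(-3))*a(R(5)) = 48 + (8/(1/(-3)))*7 = 48 + (8/(-1/3))*7 = 48 + (8*(-3))*7 = 48 - 24*7 = 48 - 168 = -120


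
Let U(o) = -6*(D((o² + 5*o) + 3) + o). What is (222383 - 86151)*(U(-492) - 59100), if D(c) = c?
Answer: -203501999280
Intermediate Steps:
U(o) = -18 - 36*o - 6*o² (U(o) = -6*(((o² + 5*o) + 3) + o) = -6*((3 + o² + 5*o) + o) = -6*(3 + o² + 6*o) = -18 - 36*o - 6*o²)
(222383 - 86151)*(U(-492) - 59100) = (222383 - 86151)*((-18 - 36*(-492) - 6*(-492)²) - 59100) = 136232*((-18 + 17712 - 6*242064) - 59100) = 136232*((-18 + 17712 - 1452384) - 59100) = 136232*(-1434690 - 59100) = 136232*(-1493790) = -203501999280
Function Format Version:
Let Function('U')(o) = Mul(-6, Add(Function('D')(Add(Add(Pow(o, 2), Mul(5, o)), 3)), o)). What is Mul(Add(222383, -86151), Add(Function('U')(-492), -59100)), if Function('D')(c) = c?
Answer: -203501999280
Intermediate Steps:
Function('U')(o) = Add(-18, Mul(-36, o), Mul(-6, Pow(o, 2))) (Function('U')(o) = Mul(-6, Add(Add(Add(Pow(o, 2), Mul(5, o)), 3), o)) = Mul(-6, Add(Add(3, Pow(o, 2), Mul(5, o)), o)) = Mul(-6, Add(3, Pow(o, 2), Mul(6, o))) = Add(-18, Mul(-36, o), Mul(-6, Pow(o, 2))))
Mul(Add(222383, -86151), Add(Function('U')(-492), -59100)) = Mul(Add(222383, -86151), Add(Add(-18, Mul(-36, -492), Mul(-6, Pow(-492, 2))), -59100)) = Mul(136232, Add(Add(-18, 17712, Mul(-6, 242064)), -59100)) = Mul(136232, Add(Add(-18, 17712, -1452384), -59100)) = Mul(136232, Add(-1434690, -59100)) = Mul(136232, -1493790) = -203501999280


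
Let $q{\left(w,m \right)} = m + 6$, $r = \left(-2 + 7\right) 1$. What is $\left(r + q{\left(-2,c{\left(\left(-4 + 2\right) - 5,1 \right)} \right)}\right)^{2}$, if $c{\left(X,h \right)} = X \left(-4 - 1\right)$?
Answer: $2116$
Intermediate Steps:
$c{\left(X,h \right)} = - 5 X$ ($c{\left(X,h \right)} = X \left(-5\right) = - 5 X$)
$r = 5$ ($r = 5 \cdot 1 = 5$)
$q{\left(w,m \right)} = 6 + m$
$\left(r + q{\left(-2,c{\left(\left(-4 + 2\right) - 5,1 \right)} \right)}\right)^{2} = \left(5 - \left(-6 + 5 \left(\left(-4 + 2\right) - 5\right)\right)\right)^{2} = \left(5 - \left(-6 + 5 \left(-2 - 5\right)\right)\right)^{2} = \left(5 + \left(6 - -35\right)\right)^{2} = \left(5 + \left(6 + 35\right)\right)^{2} = \left(5 + 41\right)^{2} = 46^{2} = 2116$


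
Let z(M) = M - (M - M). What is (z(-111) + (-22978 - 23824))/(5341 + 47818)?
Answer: -46913/53159 ≈ -0.88250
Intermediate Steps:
z(M) = M (z(M) = M - 1*0 = M + 0 = M)
(z(-111) + (-22978 - 23824))/(5341 + 47818) = (-111 + (-22978 - 23824))/(5341 + 47818) = (-111 - 46802)/53159 = -46913*1/53159 = -46913/53159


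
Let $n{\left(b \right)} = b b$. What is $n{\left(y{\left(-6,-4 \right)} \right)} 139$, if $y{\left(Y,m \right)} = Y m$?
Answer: $80064$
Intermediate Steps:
$n{\left(b \right)} = b^{2}$
$n{\left(y{\left(-6,-4 \right)} \right)} 139 = \left(\left(-6\right) \left(-4\right)\right)^{2} \cdot 139 = 24^{2} \cdot 139 = 576 \cdot 139 = 80064$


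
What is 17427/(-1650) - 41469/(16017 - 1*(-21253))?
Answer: -11965469/1024925 ≈ -11.674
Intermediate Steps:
17427/(-1650) - 41469/(16017 - 1*(-21253)) = 17427*(-1/1650) - 41469/(16017 + 21253) = -5809/550 - 41469/37270 = -11965469/1024925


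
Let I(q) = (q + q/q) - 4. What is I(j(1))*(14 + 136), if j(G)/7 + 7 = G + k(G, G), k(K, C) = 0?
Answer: -6750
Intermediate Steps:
j(G) = -49 + 7*G (j(G) = -49 + 7*(G + 0) = -49 + 7*G)
I(q) = -3 + q (I(q) = (q + 1) - 4 = (1 + q) - 4 = -3 + q)
I(j(1))*(14 + 136) = (-3 + (-49 + 7*1))*(14 + 136) = (-3 + (-49 + 7))*150 = (-3 - 42)*150 = -45*150 = -6750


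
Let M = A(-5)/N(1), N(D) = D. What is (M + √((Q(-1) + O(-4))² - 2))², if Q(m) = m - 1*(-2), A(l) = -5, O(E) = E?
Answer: (-5 + √7)² ≈ 5.5425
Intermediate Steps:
Q(m) = 2 + m (Q(m) = m + 2 = 2 + m)
M = -5 (M = -5/1 = -5*1 = -5)
(M + √((Q(-1) + O(-4))² - 2))² = (-5 + √(((2 - 1) - 4)² - 2))² = (-5 + √((1 - 4)² - 2))² = (-5 + √((-3)² - 2))² = (-5 + √(9 - 2))² = (-5 + √7)²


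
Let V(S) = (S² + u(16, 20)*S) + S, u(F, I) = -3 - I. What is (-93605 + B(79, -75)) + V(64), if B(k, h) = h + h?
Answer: -91067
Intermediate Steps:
B(k, h) = 2*h
V(S) = S² - 22*S (V(S) = (S² + (-3 - 1*20)*S) + S = (S² + (-3 - 20)*S) + S = (S² - 23*S) + S = S² - 22*S)
(-93605 + B(79, -75)) + V(64) = (-93605 + 2*(-75)) + 64*(-22 + 64) = (-93605 - 150) + 64*42 = -93755 + 2688 = -91067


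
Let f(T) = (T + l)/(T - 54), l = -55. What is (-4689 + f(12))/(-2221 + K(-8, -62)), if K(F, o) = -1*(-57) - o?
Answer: 196895/88284 ≈ 2.2302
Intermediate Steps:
f(T) = (-55 + T)/(-54 + T) (f(T) = (T - 55)/(T - 54) = (-55 + T)/(-54 + T))
K(F, o) = 57 - o
(-4689 + f(12))/(-2221 + K(-8, -62)) = (-4689 + (-55 + 12)/(-54 + 12))/(-2221 + (57 - 1*(-62))) = (-4689 - 43/(-42))/(-2221 + (57 + 62)) = (-4689 - 1/42*(-43))/(-2221 + 119) = (-4689 + 43/42)/(-2102) = -196895/42*(-1/2102) = 196895/88284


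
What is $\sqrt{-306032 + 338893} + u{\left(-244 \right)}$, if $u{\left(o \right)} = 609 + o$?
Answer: $365 + \sqrt{32861} \approx 546.28$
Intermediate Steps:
$\sqrt{-306032 + 338893} + u{\left(-244 \right)} = \sqrt{-306032 + 338893} + \left(609 - 244\right) = \sqrt{32861} + 365 = 365 + \sqrt{32861}$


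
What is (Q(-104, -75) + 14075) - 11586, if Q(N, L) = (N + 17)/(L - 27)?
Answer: 84655/34 ≈ 2489.9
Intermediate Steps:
Q(N, L) = (17 + N)/(-27 + L)
(Q(-104, -75) + 14075) - 11586 = ((17 - 104)/(-27 - 75) + 14075) - 11586 = (-87/(-102) + 14075) - 11586 = (-1/102*(-87) + 14075) - 11586 = (29/34 + 14075) - 11586 = 478579/34 - 11586 = 84655/34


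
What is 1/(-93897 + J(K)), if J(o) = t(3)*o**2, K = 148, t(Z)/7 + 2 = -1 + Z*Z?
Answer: 1/826071 ≈ 1.2106e-6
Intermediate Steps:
t(Z) = -21 + 7*Z**2 (t(Z) = -14 + 7*(-1 + Z*Z) = -14 + 7*(-1 + Z**2) = -14 + (-7 + 7*Z**2) = -21 + 7*Z**2)
J(o) = 42*o**2 (J(o) = (-21 + 7*3**2)*o**2 = (-21 + 7*9)*o**2 = (-21 + 63)*o**2 = 42*o**2)
1/(-93897 + J(K)) = 1/(-93897 + 42*148**2) = 1/(-93897 + 42*21904) = 1/(-93897 + 919968) = 1/826071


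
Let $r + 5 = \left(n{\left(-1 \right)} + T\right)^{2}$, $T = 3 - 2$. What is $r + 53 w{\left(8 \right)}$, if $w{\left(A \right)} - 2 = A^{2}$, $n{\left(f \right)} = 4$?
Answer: $3518$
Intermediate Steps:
$T = 1$ ($T = 3 - 2 = 1$)
$r = 20$ ($r = -5 + \left(4 + 1\right)^{2} = -5 + 5^{2} = -5 + 25 = 20$)
$w{\left(A \right)} = 2 + A^{2}$
$r + 53 w{\left(8 \right)} = 20 + 53 \left(2 + 8^{2}\right) = 20 + 53 \left(2 + 64\right) = 20 + 53 \cdot 66 = 20 + 3498 = 3518$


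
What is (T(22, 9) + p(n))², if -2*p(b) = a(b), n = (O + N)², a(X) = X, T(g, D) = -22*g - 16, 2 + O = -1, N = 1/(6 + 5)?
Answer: 3722464144/14641 ≈ 2.5425e+5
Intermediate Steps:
N = 1/11 ≈ 0.090909
O = -3 (O = -2 - 1 = -3)
T(g, D) = -16 - 22*g
n = 1024/121 (n = (-3 + 1/11)² = (-32/11)² = 1024/121 ≈ 8.4628)
p(b) = -b/2
(T(22, 9) + p(n))² = ((-16 - 22*22) - ½*1024/121)² = ((-16 - 484) - 512/121)² = (-500 - 512/121)² = (-61012/121)² = 3722464144/14641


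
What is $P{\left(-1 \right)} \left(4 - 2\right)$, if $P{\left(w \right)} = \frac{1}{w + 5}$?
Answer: $\frac{1}{2} \approx 0.5$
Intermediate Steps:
$P{\left(w \right)} = \frac{1}{5 + w}$
$P{\left(-1 \right)} \left(4 - 2\right) = \frac{4 - 2}{5 - 1} = \frac{1}{4} \cdot 2 = \frac{1}{2}$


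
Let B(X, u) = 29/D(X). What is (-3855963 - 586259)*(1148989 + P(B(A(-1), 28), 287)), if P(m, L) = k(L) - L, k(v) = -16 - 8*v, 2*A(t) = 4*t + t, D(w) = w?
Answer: -5092518878580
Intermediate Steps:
A(t) = 5*t/2 (A(t) = (4*t + t)/2 = (5*t)/2 = 5*t/2)
k(v) = -16 - 8*v
B(X, u) = 29/X
P(m, L) = -16 - 9*L (P(m, L) = (-16 - 8*L) - L = -16 - 9*L)
(-3855963 - 586259)*(1148989 + P(B(A(-1), 28), 287)) = (-3855963 - 586259)*(1148989 + (-16 - 9*287)) = -4442222*(1148989 + (-16 - 2583)) = -4442222*(1148989 - 2599) = -4442222*1146390 = -5092518878580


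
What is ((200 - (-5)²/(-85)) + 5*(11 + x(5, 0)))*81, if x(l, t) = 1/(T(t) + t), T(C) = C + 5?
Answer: 352917/17 ≈ 20760.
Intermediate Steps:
T(C) = 5 + C
x(l, t) = 1/(5 + 2*t) (x(l, t) = 1/((5 + t) + t) = 1/(5 + 2*t))
((200 - (-5)²/(-85)) + 5*(11 + x(5, 0)))*81 = ((200 - (-5)²/(-85)) + 5*(11 + 1/(5 + 2*0)))*81 = ((200 - 25*(-1)/85) + 5*(11 + 1/(5 + 0)))*81 = ((200 - 1*(-5/17)) + 5*(11 + 1/5))*81 = ((200 + 5/17) + 5*(11 + ⅕))*81 = (3405/17 + 5*(56/5))*81 = (3405/17 + 56)*81 = (4357/17)*81 = 352917/17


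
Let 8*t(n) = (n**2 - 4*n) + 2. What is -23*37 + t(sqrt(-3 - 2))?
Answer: -6811/8 - I*sqrt(5)/2 ≈ -851.38 - 1.118*I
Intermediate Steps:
t(n) = 1/4 - n/2 + n**2/8 (t(n) = ((n**2 - 4*n) + 2)/8 = (2 + n**2 - 4*n)/8 = 1/4 - n/2 + n**2/8)
-23*37 + t(sqrt(-3 - 2)) = -23*37 + (1/4 - sqrt(-3 - 2)/2 + (sqrt(-3 - 2))**2/8) = -851 + (1/4 - I*sqrt(5)/2 + (sqrt(-5))**2/8) = -851 + (1/4 - I*sqrt(5)/2 + (I*sqrt(5))**2/8) = -851 + (1/4 - I*sqrt(5)/2 + (1/8)*(-5)) = -851 + (1/4 - I*sqrt(5)/2 - 5/8) = -851 + (-3/8 - I*sqrt(5)/2) = -6811/8 - I*sqrt(5)/2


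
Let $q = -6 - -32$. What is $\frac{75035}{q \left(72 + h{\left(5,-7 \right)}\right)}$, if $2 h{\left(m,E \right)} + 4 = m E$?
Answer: $\frac{15007}{273} \approx 54.971$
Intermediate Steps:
$h{\left(m,E \right)} = -2 + \frac{E m}{2}$ ($h{\left(m,E \right)} = -2 + \frac{m E}{2} = -2 + \frac{E m}{2}$)
$q = 26$ ($q = -6 + 32 = 26$)
$\frac{75035}{q \left(72 + h{\left(5,-7 \right)}\right)} = \frac{75035}{26 \left(72 + \left(-2 + \frac{1}{2} \left(-7\right) 5\right)\right)} = \frac{75035}{26 \left(72 - \frac{39}{2}\right)} = \frac{75035}{26 \cdot \frac{105}{2}} = \frac{75035}{1365} = 75035 \cdot \frac{1}{1365} = \frac{15007}{273}$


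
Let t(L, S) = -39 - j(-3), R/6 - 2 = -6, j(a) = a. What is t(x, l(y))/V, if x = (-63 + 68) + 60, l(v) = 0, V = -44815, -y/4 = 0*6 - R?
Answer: 36/44815 ≈ 0.00080330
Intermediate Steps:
R = -24 (R = 12 + 6*(-6) = 12 - 36 = -24)
y = -96 (y = -4*(0*6 - 1*(-24)) = -4*(0 + 24) = -4*24 = -96)
x = 65 (x = 5 + 60 = 65)
t(L, S) = -36 (t(L, S) = -39 - 1*(-3) = -39 + 3 = -36)
t(x, l(y))/V = -36/(-44815) = -36*(-1/44815) = 36/44815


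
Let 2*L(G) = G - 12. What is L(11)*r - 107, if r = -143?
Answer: -71/2 ≈ -35.500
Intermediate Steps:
L(G) = -6 + G/2 (L(G) = (G - 12)/2 = (-12 + G)/2 = -6 + G/2)
L(11)*r - 107 = (-6 + (½)*11)*(-143) - 107 = (-6 + 11/2)*(-143) - 107 = -½*(-143) - 107 = 143/2 - 107 = -71/2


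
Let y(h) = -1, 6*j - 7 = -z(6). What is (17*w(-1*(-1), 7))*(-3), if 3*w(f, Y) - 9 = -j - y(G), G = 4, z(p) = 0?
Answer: -901/6 ≈ -150.17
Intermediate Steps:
j = 7/6 (j = 7/6 + (-1*0)/6 = 7/6 + (⅙)*0 = 7/6 + 0 = 7/6 ≈ 1.1667)
w(f, Y) = 53/18 (w(f, Y) = 3 + (-1*7/6 - 1*(-1))/3 = 3 + (-7/6 + 1)/3 = 3 + (⅓)*(-⅙) = 3 - 1/18 = 53/18)
(17*w(-1*(-1), 7))*(-3) = (17*(53/18))*(-3) = (901/18)*(-3) = -901/6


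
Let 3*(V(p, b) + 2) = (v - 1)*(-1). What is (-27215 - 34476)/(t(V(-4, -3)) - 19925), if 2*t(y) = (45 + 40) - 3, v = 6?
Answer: 61691/19884 ≈ 3.1025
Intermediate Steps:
V(p, b) = -11/3 (V(p, b) = -2 + ((6 - 1)*(-1))/3 = -2 + (5*(-1))/3 = -2 + (⅓)*(-5) = -2 - 5/3 = -11/3)
t(y) = 41 (t(y) = ((45 + 40) - 3)/2 = (85 - 3)/2 = (½)*82 = 41)
(-27215 - 34476)/(t(V(-4, -3)) - 19925) = (-27215 - 34476)/(41 - 19925) = -61691/(-19884) = -61691*(-1/19884) = 61691/19884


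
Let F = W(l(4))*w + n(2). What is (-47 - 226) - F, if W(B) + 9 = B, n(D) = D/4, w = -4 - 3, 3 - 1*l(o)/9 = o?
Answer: -799/2 ≈ -399.50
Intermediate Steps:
l(o) = 27 - 9*o
w = -7
n(D) = D/4 (n(D) = D*(1/4) = D/4)
W(B) = -9 + B
F = 253/2 (F = (-9 + (27 - 9*4))*(-7) + (1/4)*2 = (-9 + (27 - 36))*(-7) + 1/2 = (-9 - 9)*(-7) + 1/2 = -18*(-7) + 1/2 = 126 + 1/2 = 253/2 ≈ 126.50)
(-47 - 226) - F = (-47 - 226) - 1*253/2 = -273 - 253/2 = -799/2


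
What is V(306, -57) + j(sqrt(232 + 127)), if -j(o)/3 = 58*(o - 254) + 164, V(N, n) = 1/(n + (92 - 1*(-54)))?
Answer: 3889657/89 - 174*sqrt(359) ≈ 40407.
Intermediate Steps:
V(N, n) = 1/(146 + n) (V(N, n) = 1/(n + (92 + 54)) = 1/(n + 146) = 1/(146 + n))
j(o) = 43704 - 174*o (j(o) = -3*(58*(o - 254) + 164) = -3*(58*(-254 + o) + 164) = -3*((-14732 + 58*o) + 164) = -3*(-14568 + 58*o) = 43704 - 174*o)
V(306, -57) + j(sqrt(232 + 127)) = 1/(146 - 57) + (43704 - 174*sqrt(232 + 127)) = 1/89 + (43704 - 174*sqrt(359)) = 3889657/89 - 174*sqrt(359)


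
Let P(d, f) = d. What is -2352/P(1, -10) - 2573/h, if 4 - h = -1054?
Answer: -2490989/1058 ≈ -2354.4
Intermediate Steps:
h = 1058 (h = 4 - 1*(-1054) = 4 + 1054 = 1058)
-2352/P(1, -10) - 2573/h = -2352/1 - 2573/1058 = -2352*1 - 2573*1/1058 = -2352 - 2573/1058 = -2490989/1058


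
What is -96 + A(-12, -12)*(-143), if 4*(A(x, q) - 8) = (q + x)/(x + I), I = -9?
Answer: -8966/7 ≈ -1280.9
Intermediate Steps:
A(x, q) = 8 + (q + x)/(4*(-9 + x)) (A(x, q) = 8 + ((q + x)/(x - 9))/4 = 8 + ((q + x)/(-9 + x))/4 = 8 + (q + x)/(4*(-9 + x)))
-96 + A(-12, -12)*(-143) = -96 + ((-288 - 12 + 33*(-12))/(4*(-9 - 12)))*(-143) = -96 + ((¼)*(-288 - 12 - 396)/(-21))*(-143) = -96 + ((¼)*(-1/21)*(-696))*(-143) = -96 + (58/7)*(-143) = -96 - 8294/7 = -8966/7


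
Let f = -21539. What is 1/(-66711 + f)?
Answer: -1/88250 ≈ -1.1331e-5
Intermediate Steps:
1/(-66711 + f) = 1/(-66711 - 21539) = 1/(-88250) = -1/88250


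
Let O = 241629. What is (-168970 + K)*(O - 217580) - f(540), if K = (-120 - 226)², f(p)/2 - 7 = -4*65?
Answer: -1184508940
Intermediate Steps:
f(p) = -506 (f(p) = 14 + 2*(-4*65) = 14 + 2*(-260) = 14 - 520 = -506)
K = 119716 (K = (-346)² = 119716)
(-168970 + K)*(O - 217580) - f(540) = (-168970 + 119716)*(241629 - 217580) - 1*(-506) = -49254*24049 + 506 = -1184509446 + 506 = -1184508940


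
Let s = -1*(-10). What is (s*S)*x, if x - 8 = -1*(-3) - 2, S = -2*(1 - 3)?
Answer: 360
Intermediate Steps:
s = 10
S = 4 (S = -2*(-2) = 4)
x = 9 (x = 8 + (-1*(-3) - 2) = 8 + (3 - 2) = 8 + 1 = 9)
(s*S)*x = (10*4)*9 = 40*9 = 360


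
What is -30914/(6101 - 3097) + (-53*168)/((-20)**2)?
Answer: -611144/18775 ≈ -32.551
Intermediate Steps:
-30914/(6101 - 3097) + (-53*168)/((-20)**2) = -30914/3004 - 8904/400 = -30914*1/3004 - 8904*1/400 = -15457/1502 - 1113/50 = -611144/18775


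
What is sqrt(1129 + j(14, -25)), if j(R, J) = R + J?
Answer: sqrt(1118) ≈ 33.437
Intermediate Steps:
j(R, J) = J + R
sqrt(1129 + j(14, -25)) = sqrt(1129 + (-25 + 14)) = sqrt(1129 - 11) = sqrt(1118)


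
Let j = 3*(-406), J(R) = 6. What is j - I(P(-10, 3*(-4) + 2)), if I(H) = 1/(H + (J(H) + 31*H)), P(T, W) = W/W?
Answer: -46285/38 ≈ -1218.0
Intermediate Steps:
P(T, W) = 1
j = -1218
I(H) = 1/(6 + 32*H) (I(H) = 1/(H + (6 + 31*H)) = 1/(6 + 32*H))
j - I(P(-10, 3*(-4) + 2)) = -1218 - 1/(2*(3 + 16*1)) = -1218 - 1/(2*(3 + 16)) = -1218 - 1/(2*19) = -1218 - 1*1/38 = -1218 - 1/38 = -46285/38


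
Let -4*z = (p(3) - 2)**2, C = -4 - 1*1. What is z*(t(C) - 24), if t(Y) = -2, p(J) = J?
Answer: 13/2 ≈ 6.5000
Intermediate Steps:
C = -5 (C = -4 - 1 = -5)
z = -1/4 (z = -(3 - 2)**2/4 = -1/4*1**2 = -1/4*1 = -1/4 ≈ -0.25000)
z*(t(C) - 24) = -(-2 - 24)/4 = -1/4*(-26) = 13/2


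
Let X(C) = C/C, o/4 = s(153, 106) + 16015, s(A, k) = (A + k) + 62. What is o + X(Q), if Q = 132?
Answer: 65345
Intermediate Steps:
s(A, k) = 62 + A + k
o = 65344 (o = 4*((62 + 153 + 106) + 16015) = 4*(321 + 16015) = 4*16336 = 65344)
X(C) = 1
o + X(Q) = 65344 + 1 = 65345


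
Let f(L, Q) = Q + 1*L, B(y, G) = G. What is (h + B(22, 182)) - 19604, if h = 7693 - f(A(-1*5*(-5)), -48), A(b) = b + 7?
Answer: -11713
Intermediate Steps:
A(b) = 7 + b
f(L, Q) = L + Q (f(L, Q) = Q + L = L + Q)
h = 7709 (h = 7693 - ((7 - 1*5*(-5)) - 48) = 7693 - ((7 - 5*(-5)) - 48) = 7693 - ((7 + 25) - 48) = 7693 - (32 - 48) = 7693 - 1*(-16) = 7693 + 16 = 7709)
(h + B(22, 182)) - 19604 = (7709 + 182) - 19604 = 7891 - 19604 = -11713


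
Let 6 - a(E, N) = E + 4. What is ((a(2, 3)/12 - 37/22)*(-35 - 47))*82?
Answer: 124394/11 ≈ 11309.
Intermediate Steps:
a(E, N) = 2 - E (a(E, N) = 6 - (E + 4) = 6 - (4 + E) = 6 + (-4 - E) = 2 - E)
((a(2, 3)/12 - 37/22)*(-35 - 47))*82 = (((2 - 1*2)/12 - 37/22)*(-35 - 47))*82 = (((2 - 2)*(1/12) - 37*1/22)*(-82))*82 = ((0*(1/12) - 37/22)*(-82))*82 = ((0 - 37/22)*(-82))*82 = -37/22*(-82)*82 = (1517/11)*82 = 124394/11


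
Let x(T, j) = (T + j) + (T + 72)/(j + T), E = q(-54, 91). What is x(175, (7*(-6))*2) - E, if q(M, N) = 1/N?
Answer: 8527/91 ≈ 93.703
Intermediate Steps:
E = 1/91 ≈ 0.010989
x(T, j) = T + j + (72 + T)/(T + j) (x(T, j) = (T + j) + (72 + T)/(T + j) = T + j + (72 + T)/(T + j))
x(175, (7*(-6))*2) - E = (72 + 175 + 175**2 + ((7*(-6))*2)**2 + 2*175*((7*(-6))*2))/(175 + (7*(-6))*2) - 1*1/91 = (72 + 175 + 30625 + (-42*2)**2 + 2*175*(-42*2))/(175 - 42*2) - 1/91 = (72 + 175 + 30625 + (-84)**2 + 2*175*(-84))/(175 - 84) - 1/91 = (72 + 175 + 30625 + 7056 - 29400)/91 - 1/91 = (1/91)*8528 - 1/91 = 656/7 - 1/91 = 8527/91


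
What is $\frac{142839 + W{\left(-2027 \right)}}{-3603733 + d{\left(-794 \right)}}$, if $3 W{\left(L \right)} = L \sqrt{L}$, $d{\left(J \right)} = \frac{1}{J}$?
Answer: $- \frac{37804722}{953788001} + \frac{1609438 i \sqrt{2027}}{8584092009} \approx -0.039636 + 0.0084413 i$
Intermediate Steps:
$W{\left(L \right)} = \frac{L^{\frac{3}{2}}}{3}$ ($W{\left(L \right)} = \frac{L \sqrt{L}}{3} = \frac{L^{\frac{3}{2}}}{3}$)
$\frac{142839 + W{\left(-2027 \right)}}{-3603733 + d{\left(-794 \right)}} = \frac{142839 + \frac{\left(-2027\right)^{\frac{3}{2}}}{3}}{-3603733 + \frac{1}{-794}} = \frac{142839 + \frac{\left(-2027\right) i \sqrt{2027}}{3}}{-3603733 - \frac{1}{794}} = \frac{142839 - \frac{2027 i \sqrt{2027}}{3}}{- \frac{2861364003}{794}} = \left(142839 - \frac{2027 i \sqrt{2027}}{3}\right) \left(- \frac{794}{2861364003}\right) = - \frac{37804722}{953788001} + \frac{1609438 i \sqrt{2027}}{8584092009}$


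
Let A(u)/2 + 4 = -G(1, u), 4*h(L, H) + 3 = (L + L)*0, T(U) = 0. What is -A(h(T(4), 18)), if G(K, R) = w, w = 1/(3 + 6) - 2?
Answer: 38/9 ≈ 4.2222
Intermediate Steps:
w = -17/9 (w = 1/9 - 2 = -17/9 ≈ -1.8889)
G(K, R) = -17/9
h(L, H) = -3/4 (h(L, H) = -3/4 + ((L + L)*0)/4 = -3/4 + ((2*L)*0)/4 = -3/4 + (1/4)*0 = -3/4 + 0 = -3/4)
A(u) = -38/9 (A(u) = -8 + 2*(-1*(-17/9)) = -8 + 2*(17/9) = -8 + 34/9 = -38/9)
-A(h(T(4), 18)) = -1*(-38/9) = 38/9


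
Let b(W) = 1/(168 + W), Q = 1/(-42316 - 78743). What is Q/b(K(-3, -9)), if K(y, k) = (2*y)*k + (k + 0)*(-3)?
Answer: -83/40353 ≈ -0.0020568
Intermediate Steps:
Q = -1/121059 (Q = 1/(-121059) = -1/121059 ≈ -8.2604e-6)
K(y, k) = -3*k + 2*k*y (K(y, k) = 2*k*y + k*(-3) = 2*k*y - 3*k = -3*k + 2*k*y)
Q/b(K(-3, -9)) = -(56/40353 - (-3 + 2*(-3))/13451) = -(56/40353 - (-3 - 6)/13451) = -1/(121059*(1/(168 - 9*(-9)))) = -1/(121059*(1/(168 + 81))) = -1/(121059*(1/249)) = -1/(121059*1/249) = -1/121059*249 = -83/40353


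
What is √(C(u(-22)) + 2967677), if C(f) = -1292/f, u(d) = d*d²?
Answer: √173799042934/242 ≈ 1722.7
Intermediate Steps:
u(d) = d³
√(C(u(-22)) + 2967677) = √(-1292/((-22)³) + 2967677) = √(-1292/(-10648) + 2967677) = √(-1292*(-1/10648) + 2967677) = √(323/2662 + 2967677) = √(7899956497/2662) = √173799042934/242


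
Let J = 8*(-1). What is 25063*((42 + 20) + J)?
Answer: 1353402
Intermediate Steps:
J = -8
25063*((42 + 20) + J) = 25063*((42 + 20) - 8) = 25063*(62 - 8) = 25063*54 = 1353402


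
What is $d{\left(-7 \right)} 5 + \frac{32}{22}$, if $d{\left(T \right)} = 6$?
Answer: $\frac{346}{11} \approx 31.455$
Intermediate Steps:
$d{\left(-7 \right)} 5 + \frac{32}{22} = 6 \cdot 5 + \frac{32}{22} = 30 + 32 \cdot \frac{1}{22} = 30 + \frac{16}{11} = \frac{346}{11}$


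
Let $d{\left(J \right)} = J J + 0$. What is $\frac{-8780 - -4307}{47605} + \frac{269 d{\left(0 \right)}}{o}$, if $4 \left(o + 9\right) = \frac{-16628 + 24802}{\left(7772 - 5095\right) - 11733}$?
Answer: $- \frac{4473}{47605} \approx -0.093961$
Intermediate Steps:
$d{\left(J \right)} = J^{2}$ ($d{\left(J \right)} = J^{2} + 0 = J^{2}$)
$o = - \frac{167095}{18112}$ ($o = -9 + \frac{\left(-16628 + 24802\right) \frac{1}{\left(7772 - 5095\right) - 11733}}{4} = -9 + \frac{8174 \frac{1}{\left(7772 - 5095\right) - 11733}}{4} = -9 + \frac{8174 \frac{1}{2677 - 11733}}{4} = -9 + \frac{8174 \frac{1}{-9056}}{4} = -9 + \frac{8174 \left(- \frac{1}{9056}\right)}{4} = -9 + \frac{1}{4} \left(- \frac{4087}{4528}\right) = -9 - \frac{4087}{18112} = - \frac{167095}{18112} \approx -9.2256$)
$\frac{-8780 - -4307}{47605} + \frac{269 d{\left(0 \right)}}{o} = \frac{-8780 - -4307}{47605} + \frac{269 \cdot 0^{2}}{- \frac{167095}{18112}} = \left(-8780 + 4307\right) \frac{1}{47605} + 269 \cdot 0 \left(- \frac{18112}{167095}\right) = \left(-4473\right) \frac{1}{47605} + 0 \left(- \frac{18112}{167095}\right) = - \frac{4473}{47605} + 0 = - \frac{4473}{47605}$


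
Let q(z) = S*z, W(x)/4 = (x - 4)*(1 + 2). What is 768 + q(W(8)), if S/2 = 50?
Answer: 5568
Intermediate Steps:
W(x) = -48 + 12*x (W(x) = 4*((x - 4)*(1 + 2)) = 4*((-4 + x)*3) = 4*(-12 + 3*x) = -48 + 12*x)
S = 100 (S = 2*50 = 100)
q(z) = 100*z
768 + q(W(8)) = 768 + 100*(-48 + 12*8) = 768 + 100*(-48 + 96) = 768 + 100*48 = 768 + 4800 = 5568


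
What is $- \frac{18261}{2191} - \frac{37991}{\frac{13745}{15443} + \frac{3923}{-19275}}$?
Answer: $- \frac{24780756780501171}{447735201326} \approx -55347.0$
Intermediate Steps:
$- \frac{18261}{2191} - \frac{37991}{\frac{13745}{15443} + \frac{3923}{-19275}} = \left(-18261\right) \frac{1}{2191} - \frac{37991}{13745 \cdot \frac{1}{15443} + 3923 \left(- \frac{1}{19275}\right)} = - \frac{18261}{2191} - \frac{37991}{\frac{13745}{15443} - \frac{3923}{19275}} = - \frac{18261}{2191} - \frac{37991}{\frac{204351986}{297663825}} = - \frac{18261}{2191} - \frac{11308546375575}{204351986} = - \frac{24780756780501171}{447735201326}$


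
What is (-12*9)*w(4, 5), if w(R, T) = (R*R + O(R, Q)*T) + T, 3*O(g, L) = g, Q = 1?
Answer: -2988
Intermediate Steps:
O(g, L) = g/3
w(R, T) = T + R² + R*T/3 (w(R, T) = (R*R + (R/3)*T) + T = (R² + R*T/3) + T = T + R² + R*T/3)
(-12*9)*w(4, 5) = (-12*9)*(5 + 4² + (⅓)*4*5) = -108*(5 + 16 + 20/3) = -108*83/3 = -2988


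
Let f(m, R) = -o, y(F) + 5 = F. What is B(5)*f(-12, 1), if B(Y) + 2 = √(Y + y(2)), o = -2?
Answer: -4 + 2*√2 ≈ -1.1716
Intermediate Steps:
y(F) = -5 + F
f(m, R) = 2 (f(m, R) = -1*(-2) = 2)
B(Y) = -2 + √(-3 + Y) (B(Y) = -2 + √(Y + (-5 + 2)) = -2 + √(Y - 3) = -2 + √(-3 + Y))
B(5)*f(-12, 1) = (-2 + √(-3 + 5))*2 = (-2 + √2)*2 = -4 + 2*√2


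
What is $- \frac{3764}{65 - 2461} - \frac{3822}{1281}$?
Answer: $- \frac{51617}{36539} \approx -1.4127$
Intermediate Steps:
$- \frac{3764}{65 - 2461} - \frac{3822}{1281} = - \frac{3764}{65 - 2461} - \frac{182}{61} = - \frac{3764}{-2396} - \frac{182}{61} = \left(-3764\right) \left(- \frac{1}{2396}\right) - \frac{182}{61} = \frac{941}{599} - \frac{182}{61} = - \frac{51617}{36539}$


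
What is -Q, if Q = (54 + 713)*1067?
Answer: -818389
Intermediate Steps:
Q = 818389 (Q = 767*1067 = 818389)
-Q = -1*818389 = -818389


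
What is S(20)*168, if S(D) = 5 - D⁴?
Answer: -26879160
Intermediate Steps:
S(20)*168 = (5 - 1*20⁴)*168 = (5 - 1*160000)*168 = (5 - 160000)*168 = -159995*168 = -26879160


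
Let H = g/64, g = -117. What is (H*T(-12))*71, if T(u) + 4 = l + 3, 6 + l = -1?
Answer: 8307/8 ≈ 1038.4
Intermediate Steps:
l = -7 (l = -6 - 1 = -7)
H = -117/64 ≈ -1.8281
T(u) = -8 (T(u) = -4 + (-7 + 3) = -4 - 4 = -8)
(H*T(-12))*71 = -117/64*(-8)*71 = (117/8)*71 = 8307/8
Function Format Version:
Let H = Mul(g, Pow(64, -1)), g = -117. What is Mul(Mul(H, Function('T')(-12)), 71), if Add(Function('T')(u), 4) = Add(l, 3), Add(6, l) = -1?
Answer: Rational(8307, 8) ≈ 1038.4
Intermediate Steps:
l = -7 (l = Add(-6, -1) = -7)
H = Rational(-117, 64) (H = Mul(-117, Pow(64, -1)) = Mul(-117, Rational(1, 64)) = Rational(-117, 64) ≈ -1.8281)
Function('T')(u) = -8 (Function('T')(u) = Add(-4, Add(-7, 3)) = Add(-4, -4) = -8)
Mul(Mul(H, Function('T')(-12)), 71) = Mul(Mul(Rational(-117, 64), -8), 71) = Mul(Rational(117, 8), 71) = Rational(8307, 8)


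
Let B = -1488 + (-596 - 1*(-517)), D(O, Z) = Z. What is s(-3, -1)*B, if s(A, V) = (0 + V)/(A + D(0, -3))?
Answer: -1567/6 ≈ -261.17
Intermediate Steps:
s(A, V) = V/(-3 + A) (s(A, V) = (0 + V)/(A - 3) = V/(-3 + A))
B = -1567 (B = -1488 + (-596 + 517) = -1488 - 79 = -1567)
s(-3, -1)*B = -1/(-3 - 3)*(-1567) = -1/(-6)*(-1567) = -1*(-⅙)*(-1567) = (⅙)*(-1567) = -1567/6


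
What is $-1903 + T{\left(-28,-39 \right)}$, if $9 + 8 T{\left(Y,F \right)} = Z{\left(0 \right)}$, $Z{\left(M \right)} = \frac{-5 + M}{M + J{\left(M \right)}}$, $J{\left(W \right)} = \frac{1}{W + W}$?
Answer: $- \frac{15233}{8} \approx -1904.1$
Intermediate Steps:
$J{\left(W \right)} = \frac{1}{2 W}$
$Z{\left(M \right)} = \frac{-5 + M}{M + \frac{1}{2 M}}$
$T{\left(Y,F \right)} = - \frac{9}{8}$ ($T{\left(Y,F \right)} = - \frac{9}{8} + \frac{2 \cdot 0 \frac{1}{1 + 2 \cdot 0^{2}} \left(-5 + 0\right)}{8} = - \frac{9}{8} + \frac{2 \cdot 0 \frac{1}{1 + 2 \cdot 0} \left(-5\right)}{8} = - \frac{9}{8} + \frac{2 \cdot 0 \frac{1}{1 + 0} \left(-5\right)}{8} = - \frac{9}{8} + \frac{2 \cdot 0 \cdot 1^{-1} \left(-5\right)}{8} = - \frac{9}{8} + \frac{2 \cdot 0 \cdot 1 \left(-5\right)}{8} = - \frac{9}{8} + \frac{1}{8} \cdot 0 = - \frac{9}{8} + 0 = - \frac{9}{8}$)
$-1903 + T{\left(-28,-39 \right)} = -1903 - \frac{9}{8} = - \frac{15233}{8}$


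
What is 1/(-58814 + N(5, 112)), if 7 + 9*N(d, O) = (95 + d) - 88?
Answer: -9/529321 ≈ -1.7003e-5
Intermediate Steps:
N(d, O) = d/9 (N(d, O) = -7/9 + ((95 + d) - 88)/9 = -7/9 + (7 + d)/9 = -7/9 + (7/9 + d/9) = d/9)
1/(-58814 + N(5, 112)) = 1/(-58814 + (⅑)*5) = 1/(-58814 + 5/9) = 1/(-529321/9) = -9/529321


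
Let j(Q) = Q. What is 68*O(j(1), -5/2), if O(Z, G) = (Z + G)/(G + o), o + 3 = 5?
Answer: 204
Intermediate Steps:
o = 2 (o = -3 + 5 = 2)
O(Z, G) = (G + Z)/(2 + G) (O(Z, G) = (Z + G)/(G + 2) = (G + Z)/(2 + G))
68*O(j(1), -5/2) = 68*((-5/2 + 1)/(2 - 5/2)) = 68*(-3/2/(-½)) = 68*(-2*(-3/2)) = 68*3 = 204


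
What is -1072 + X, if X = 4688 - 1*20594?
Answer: -16978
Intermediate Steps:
X = -15906 (X = 4688 - 20594 = -15906)
-1072 + X = -1072 - 15906 = -16978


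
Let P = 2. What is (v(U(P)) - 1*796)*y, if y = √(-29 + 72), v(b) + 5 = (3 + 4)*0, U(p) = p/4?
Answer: -801*√43 ≈ -5252.5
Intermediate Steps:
U(p) = p/4 (U(p) = p*(¼) = p/4)
v(b) = -5 (v(b) = -5 + (3 + 4)*0 = -5 + 7*0 = -5 + 0 = -5)
y = √43 ≈ 6.5574
(v(U(P)) - 1*796)*y = (-5 - 1*796)*√43 = (-5 - 796)*√43 = -801*√43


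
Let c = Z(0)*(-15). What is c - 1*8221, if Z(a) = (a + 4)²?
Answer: -8461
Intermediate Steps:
Z(a) = (4 + a)²
c = -240 (c = (4 + 0)²*(-15) = 4²*(-15) = 16*(-15) = -240)
c - 1*8221 = -240 - 1*8221 = -240 - 8221 = -8461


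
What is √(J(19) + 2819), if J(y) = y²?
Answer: 2*√795 ≈ 56.391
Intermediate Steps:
√(J(19) + 2819) = √(19² + 2819) = √(361 + 2819) = √3180 = 2*√795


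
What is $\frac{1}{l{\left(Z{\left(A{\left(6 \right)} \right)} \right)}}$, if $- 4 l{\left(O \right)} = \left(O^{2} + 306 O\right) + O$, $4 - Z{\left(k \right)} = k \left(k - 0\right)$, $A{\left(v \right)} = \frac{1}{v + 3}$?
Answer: $- \frac{13122}{4068185} \approx -0.0032255$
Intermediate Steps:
$A{\left(v \right)} = \frac{1}{3 + v}$
$Z{\left(k \right)} = 4 - k^{2}$ ($Z{\left(k \right)} = 4 - k \left(k - 0\right) = 4 - k \left(k + 0\right) = 4 - k k = 4 - k^{2}$)
$l{\left(O \right)} = - \frac{307 O}{4} - \frac{O^{2}}{4}$ ($l{\left(O \right)} = - \frac{\left(O^{2} + 306 O\right) + O}{4} = - \frac{O^{2} + 307 O}{4} = - \frac{307 O}{4} - \frac{O^{2}}{4}$)
$\frac{1}{l{\left(Z{\left(A{\left(6 \right)} \right)} \right)}} = \frac{1}{\left(- \frac{1}{4}\right) \left(4 - \left(\frac{1}{3 + 6}\right)^{2}\right) \left(307 + \left(4 - \left(\frac{1}{3 + 6}\right)^{2}\right)\right)} = \frac{1}{\left(- \frac{1}{4}\right) \left(4 - \left(\frac{1}{9}\right)^{2}\right) \left(307 + \left(4 - \left(\frac{1}{9}\right)^{2}\right)\right)} = \frac{1}{\left(- \frac{1}{4}\right) \left(4 - \frac{1}{81}\right) \left(307 + \left(4 - \frac{1}{81}\right)\right)} = \frac{1}{\left(- \frac{1}{4}\right) \frac{323}{81} \left(307 + \frac{323}{81}\right)} = \frac{1}{\left(- \frac{1}{4}\right) \frac{323}{81} \cdot \frac{25190}{81}} = \frac{1}{- \frac{4068185}{13122}} = - \frac{13122}{4068185}$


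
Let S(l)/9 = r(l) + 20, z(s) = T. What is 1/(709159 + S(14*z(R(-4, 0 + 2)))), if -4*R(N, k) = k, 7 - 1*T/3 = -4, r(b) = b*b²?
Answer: 1/888209491 ≈ 1.1259e-9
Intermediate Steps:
r(b) = b³
T = 33 (T = 21 - 3*(-4) = 21 + 12 = 33)
R(N, k) = -k/4
z(s) = 33
S(l) = 180 + 9*l³ (S(l) = 9*(l³ + 20) = 9*(20 + l³) = 180 + 9*l³)
1/(709159 + S(14*z(R(-4, 0 + 2)))) = 1/(709159 + (180 + 9*(14*33)³)) = 1/(709159 + (180 + 9*462³)) = 1/(709159 + (180 + 9*98611128)) = 1/(709159 + (180 + 887500152)) = 1/(709159 + 887500332) = 1/888209491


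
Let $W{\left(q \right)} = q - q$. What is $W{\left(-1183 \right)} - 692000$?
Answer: $-692000$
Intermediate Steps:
$W{\left(q \right)} = 0$
$W{\left(-1183 \right)} - 692000 = 0 - 692000 = -692000$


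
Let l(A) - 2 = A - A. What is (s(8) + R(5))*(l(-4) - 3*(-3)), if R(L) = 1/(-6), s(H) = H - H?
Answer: -11/6 ≈ -1.8333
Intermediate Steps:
s(H) = 0
l(A) = 2 (l(A) = 2 + (A - A) = 2 + 0 = 2)
R(L) = -⅙
(s(8) + R(5))*(l(-4) - 3*(-3)) = (0 - ⅙)*(2 - 3*(-3)) = -(2 + 9)/6 = -⅙*11 = -11/6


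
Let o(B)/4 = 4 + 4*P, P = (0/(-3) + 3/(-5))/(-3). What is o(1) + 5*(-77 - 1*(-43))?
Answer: -754/5 ≈ -150.80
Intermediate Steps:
P = ⅕ (P = (0*(-⅓) + 3*(-⅕))*(-⅓) = (0 - ⅗)*(-⅓) = -⅗*(-⅓) = ⅕ ≈ 0.20000)
o(B) = 96/5 (o(B) = 4*(4 + 4*(⅕)) = 4*(4 + ⅘) = 4*(24/5) = 96/5)
o(1) + 5*(-77 - 1*(-43)) = 96/5 + 5*(-77 - 1*(-43)) = 96/5 + 5*(-77 + 43) = 96/5 + 5*(-34) = 96/5 - 170 = -754/5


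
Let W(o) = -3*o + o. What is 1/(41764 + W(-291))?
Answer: 1/42346 ≈ 2.3615e-5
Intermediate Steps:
W(o) = -2*o
1/(41764 + W(-291)) = 1/(41764 - 2*(-291)) = 1/(41764 + 582) = 1/42346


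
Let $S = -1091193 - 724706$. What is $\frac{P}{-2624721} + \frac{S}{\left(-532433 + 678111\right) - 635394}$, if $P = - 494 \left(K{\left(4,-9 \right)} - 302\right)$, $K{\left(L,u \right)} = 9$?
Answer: $\frac{4695345765907}{1285367869236} \approx 3.6529$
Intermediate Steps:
$P = 144742$ ($P = - 494 \left(9 - 302\right) = \left(-494\right) \left(-293\right) = 144742$)
$S = -1815899$
$\frac{P}{-2624721} + \frac{S}{\left(-532433 + 678111\right) - 635394} = \frac{144742}{-2624721} - \frac{1815899}{\left(-532433 + 678111\right) - 635394} = 144742 \left(- \frac{1}{2624721}\right) - \frac{1815899}{145678 - 635394} = - \frac{144742}{2624721} - \frac{1815899}{-489716} = - \frac{144742}{2624721} - - \frac{1815899}{489716} = - \frac{144742}{2624721} + \frac{1815899}{489716} = \frac{4695345765907}{1285367869236}$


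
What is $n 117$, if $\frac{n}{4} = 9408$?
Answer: $4402944$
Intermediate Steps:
$n = 37632$ ($n = 4 \cdot 9408 = 37632$)
$n 117 = 37632 \cdot 117 = 4402944$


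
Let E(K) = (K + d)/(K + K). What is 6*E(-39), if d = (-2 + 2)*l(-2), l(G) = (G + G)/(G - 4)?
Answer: 3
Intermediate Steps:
l(G) = 2*G/(-4 + G) (l(G) = (2*G)/(-4 + G) = 2*G/(-4 + G))
d = 0 (d = (-2 + 2)*(2*(-2)/(-4 - 2)) = 0*(2*(-2)/(-6)) = 0*(2*(-2)*(-1/6)) = 0*(2/3) = 0)
E(K) = 1/2 (E(K) = (K + 0)/(K + K) = K/((2*K)) = K*(1/(2*K)) = 1/2)
6*E(-39) = 6*(1/2) = 3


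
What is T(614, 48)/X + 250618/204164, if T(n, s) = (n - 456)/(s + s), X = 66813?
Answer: 200938517447/163689711984 ≈ 1.2276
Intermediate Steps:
T(n, s) = (-456 + n)/(2*s) (T(n, s) = (-456 + n)/((2*s)) = (-456 + n)*(1/(2*s)) = (-456 + n)/(2*s))
T(614, 48)/X + 250618/204164 = ((½)*(-456 + 614)/48)/66813 + 250618/204164 = ((½)*(1/48)*158)*(1/66813) + 250618*(1/204164) = (79/48)*(1/66813) + 125309/102082 = 79/3207024 + 125309/102082 = 200938517447/163689711984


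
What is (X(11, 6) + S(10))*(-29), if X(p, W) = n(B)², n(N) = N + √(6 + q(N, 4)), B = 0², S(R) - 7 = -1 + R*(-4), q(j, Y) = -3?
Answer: 899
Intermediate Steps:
S(R) = 6 - 4*R (S(R) = 7 + (-1 + R*(-4)) = 7 + (-1 - 4*R) = 6 - 4*R)
B = 0
n(N) = N + √3 (n(N) = N + √(6 - 3) = N + √3)
X(p, W) = 3 (X(p, W) = (0 + √3)² = (√3)² = 3)
(X(11, 6) + S(10))*(-29) = (3 + (6 - 4*10))*(-29) = (3 + (6 - 40))*(-29) = (3 - 34)*(-29) = -31*(-29) = 899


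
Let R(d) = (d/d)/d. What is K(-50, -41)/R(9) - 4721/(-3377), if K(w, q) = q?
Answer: -1241392/3377 ≈ -367.60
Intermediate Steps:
R(d) = 1/d
K(-50, -41)/R(9) - 4721/(-3377) = -41/(1/9) - 4721/(-3377) = -41/⅑ - 4721*(-1/3377) = -41*9 + 4721/3377 = -369 + 4721/3377 = -1241392/3377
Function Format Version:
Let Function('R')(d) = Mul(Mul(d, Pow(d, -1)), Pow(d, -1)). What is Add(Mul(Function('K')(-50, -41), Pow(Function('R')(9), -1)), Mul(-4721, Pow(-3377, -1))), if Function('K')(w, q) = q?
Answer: Rational(-1241392, 3377) ≈ -367.60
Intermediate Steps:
Function('R')(d) = Pow(d, -1) (Function('R')(d) = Mul(1, Pow(d, -1)) = Pow(d, -1))
Add(Mul(Function('K')(-50, -41), Pow(Function('R')(9), -1)), Mul(-4721, Pow(-3377, -1))) = Add(Mul(-41, Pow(Pow(9, -1), -1)), Mul(-4721, Pow(-3377, -1))) = Add(Mul(-41, Pow(Rational(1, 9), -1)), Mul(-4721, Rational(-1, 3377))) = Add(Mul(-41, 9), Rational(4721, 3377)) = Add(-369, Rational(4721, 3377)) = Rational(-1241392, 3377)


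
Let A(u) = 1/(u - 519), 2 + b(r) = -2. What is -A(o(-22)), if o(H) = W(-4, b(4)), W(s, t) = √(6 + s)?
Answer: 519/269359 + √2/269359 ≈ 0.0019320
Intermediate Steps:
b(r) = -4 (b(r) = -2 - 2 = -4)
o(H) = √2 (o(H) = √(6 - 4) = √2)
A(u) = 1/(-519 + u)
-A(o(-22)) = -1/(-519 + √2)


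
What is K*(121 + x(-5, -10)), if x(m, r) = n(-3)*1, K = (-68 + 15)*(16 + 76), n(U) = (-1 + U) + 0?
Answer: -570492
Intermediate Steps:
n(U) = -1 + U
K = -4876 (K = -53*92 = -4876)
x(m, r) = -4 (x(m, r) = (-1 - 3)*1 = -4*1 = -4)
K*(121 + x(-5, -10)) = -4876*(121 - 4) = -4876*117 = -570492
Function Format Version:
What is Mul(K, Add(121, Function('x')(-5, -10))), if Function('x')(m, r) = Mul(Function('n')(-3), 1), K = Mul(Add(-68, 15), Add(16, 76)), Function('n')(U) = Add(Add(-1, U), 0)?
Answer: -570492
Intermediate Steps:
Function('n')(U) = Add(-1, U)
K = -4876 (K = Mul(-53, 92) = -4876)
Function('x')(m, r) = -4 (Function('x')(m, r) = Mul(Add(-1, -3), 1) = Mul(-4, 1) = -4)
Mul(K, Add(121, Function('x')(-5, -10))) = Mul(-4876, Add(121, -4)) = Mul(-4876, 117) = -570492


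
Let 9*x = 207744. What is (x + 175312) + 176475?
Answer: 1124609/3 ≈ 3.7487e+5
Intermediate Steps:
x = 69248/3 (x = (⅑)*207744 = 69248/3 ≈ 23083.)
(x + 175312) + 176475 = (69248/3 + 175312) + 176475 = 595184/3 + 176475 = 1124609/3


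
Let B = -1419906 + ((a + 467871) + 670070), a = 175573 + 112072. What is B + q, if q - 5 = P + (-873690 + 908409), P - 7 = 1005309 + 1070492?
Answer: 2116212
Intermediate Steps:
a = 287645
P = 2075808 (P = 7 + (1005309 + 1070492) = 7 + 2075801 = 2075808)
q = 2110532 (q = 5 + (2075808 + (-873690 + 908409)) = 5 + (2075808 + 34719) = 5 + 2110527 = 2110532)
B = 5680 (B = -1419906 + ((287645 + 467871) + 670070) = -1419906 + (755516 + 670070) = -1419906 + 1425586 = 5680)
B + q = 5680 + 2110532 = 2116212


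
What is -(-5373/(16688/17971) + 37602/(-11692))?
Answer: 282396444453/48779024 ≈ 5789.3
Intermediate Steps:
-(-5373/(16688/17971) + 37602/(-11692)) = -(-5373/(16688*(1/17971)) + 37602*(-1/11692)) = -(-5373/16688/17971 - 18801/5846) = -(-5373*17971/16688 - 18801/5846) = -(-96558183/16688 - 18801/5846) = -1*(-282396444453/48779024) = 282396444453/48779024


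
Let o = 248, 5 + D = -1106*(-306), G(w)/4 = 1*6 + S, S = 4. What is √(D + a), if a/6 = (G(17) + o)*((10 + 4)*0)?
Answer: √338431 ≈ 581.75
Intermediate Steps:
G(w) = 40 (G(w) = 4*(1*6 + 4) = 4*(6 + 4) = 4*10 = 40)
D = 338431 (D = -5 - 1106*(-306) = -5 + 338436 = 338431)
a = 0 (a = 6*((40 + 248)*((10 + 4)*0)) = 6*(288*(14*0)) = 6*(288*0) = 6*0 = 0)
√(D + a) = √(338431 + 0) = √338431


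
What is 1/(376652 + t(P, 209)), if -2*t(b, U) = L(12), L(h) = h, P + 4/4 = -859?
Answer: 1/376646 ≈ 2.6550e-6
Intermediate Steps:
P = -860 (P = -1 - 859 = -860)
t(b, U) = -6 (t(b, U) = -½*12 = -6)
1/(376652 + t(P, 209)) = 1/(376652 - 6) = 1/376646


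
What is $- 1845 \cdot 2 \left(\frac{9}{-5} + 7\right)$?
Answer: $-19188$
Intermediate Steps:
$- 1845 \cdot 2 \left(\frac{9}{-5} + 7\right) = - 1845 \cdot 2 \left(9 \left(- \frac{1}{5}\right) + 7\right) = - 1845 \cdot 2 \left(- \frac{9}{5} + 7\right) = - 1845 \cdot 2 \cdot \frac{26}{5} = \left(-1845\right) \frac{52}{5} = -19188$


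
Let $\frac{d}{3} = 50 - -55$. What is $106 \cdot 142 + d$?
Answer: $15367$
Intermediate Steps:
$d = 315$ ($d = 3 \left(50 - -55\right) = 3 \left(50 + 55\right) = 3 \cdot 105 = 315$)
$106 \cdot 142 + d = 106 \cdot 142 + 315 = 15052 + 315 = 15367$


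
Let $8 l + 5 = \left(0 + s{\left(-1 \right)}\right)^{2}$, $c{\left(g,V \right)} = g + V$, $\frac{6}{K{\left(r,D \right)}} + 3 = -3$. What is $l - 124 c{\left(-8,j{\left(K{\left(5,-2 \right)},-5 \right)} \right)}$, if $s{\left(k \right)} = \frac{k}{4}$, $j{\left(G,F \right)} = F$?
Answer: $\frac{206257}{128} \approx 1611.4$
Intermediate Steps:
$K{\left(r,D \right)} = -1$ ($K{\left(r,D \right)} = \frac{6}{-3 - 3} = \frac{6}{-6} = 6 \left(- \frac{1}{6}\right) = -1$)
$s{\left(k \right)} = \frac{k}{4}$ ($s{\left(k \right)} = k \frac{1}{4} = \frac{k}{4}$)
$c{\left(g,V \right)} = V + g$
$l = - \frac{79}{128}$ ($l = - \frac{5}{8} + \frac{\left(0 + \frac{1}{4} \left(-1\right)\right)^{2}}{8} = - \frac{5}{8} + \frac{\left(0 - \frac{1}{4}\right)^{2}}{8} = - \frac{5}{8} + \frac{\left(- \frac{1}{4}\right)^{2}}{8} = - \frac{5}{8} + \frac{1}{8} \cdot \frac{1}{16} = - \frac{5}{8} + \frac{1}{128} = - \frac{79}{128} \approx -0.61719$)
$l - 124 c{\left(-8,j{\left(K{\left(5,-2 \right)},-5 \right)} \right)} = - \frac{79}{128} - 124 \left(-5 - 8\right) = - \frac{79}{128} - -1612 = - \frac{79}{128} + 1612 = \frac{206257}{128}$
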